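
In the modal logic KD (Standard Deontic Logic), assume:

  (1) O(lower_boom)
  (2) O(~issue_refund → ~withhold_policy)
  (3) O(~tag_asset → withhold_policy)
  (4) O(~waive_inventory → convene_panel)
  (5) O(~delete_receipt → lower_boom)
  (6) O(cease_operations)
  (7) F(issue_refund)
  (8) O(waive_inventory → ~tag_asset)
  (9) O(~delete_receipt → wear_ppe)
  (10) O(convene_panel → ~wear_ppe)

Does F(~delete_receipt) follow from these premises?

Premise 7 is F(issue_refund), i.e. O(~issue_refund).
Applying K to premise 2 (O(~issue_refund → ~withhold_policy)) and O(~issue_refund) yields O(~withhold_policy).
Premise 3, O(~tag_asset → withhold_policy), contraposes to O(~withhold_policy → tag_asset); with O(~withhold_policy) we get O(tag_asset).
Premise 8 is O(waive_inventory → ~tag_asset); contrapositively O(tag_asset → ~waive_inventory). Since O(tag_asset) holds, K gives O(~waive_inventory).
Applying K to premise 4 (O(~waive_inventory → convene_panel)) and O(~waive_inventory) yields O(convene_panel).
From O(convene_panel) and premise 10, O(convene_panel → ~wear_ppe), we obtain O(~wear_ppe).
Premise 9, O(~delete_receipt → wear_ppe), contraposes to O(~wear_ppe → delete_receipt); with O(~wear_ppe) we get O(delete_receipt).
Premises 1, 5, 6 do not contribute to this derivation.
So O(delete_receipt) holds, i.e. F(~delete_receipt). The claim follows.

Yes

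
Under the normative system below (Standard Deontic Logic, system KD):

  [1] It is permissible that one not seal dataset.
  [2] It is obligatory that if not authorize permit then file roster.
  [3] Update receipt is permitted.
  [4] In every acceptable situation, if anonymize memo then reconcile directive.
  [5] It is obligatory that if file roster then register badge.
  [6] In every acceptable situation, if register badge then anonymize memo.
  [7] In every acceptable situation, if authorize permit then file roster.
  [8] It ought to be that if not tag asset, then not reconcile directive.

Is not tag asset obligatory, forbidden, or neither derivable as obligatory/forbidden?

Forbidden

Premises 2 and 7 are O(¬authorize_permit → file_roster) and O(authorize_permit → file_roster); every ideal world satisfies ¬authorize_permit or authorize_permit, so in either case file_roster holds — hence O(file_roster).
With premise 5, O(file_roster → register_badge), the K-axiom yields O(register_badge).
Applying K to premise 6 (O(register_badge → anonymize_memo)) and O(register_badge) yields O(anonymize_memo).
Premise 4 is O(anonymize_memo → reconcile_directive); since O(anonymize_memo), deontic closure gives O(reconcile_directive).
Premise 8, O(¬tag_asset → ¬reconcile_directive), contraposes to O(reconcile_directive → tag_asset); with O(reconcile_directive) we get O(tag_asset).
Premises 1, 3 do not contribute to this derivation.
Thus O(tag_asset), which is F(¬tag_asset): ¬tag_asset is forbidden.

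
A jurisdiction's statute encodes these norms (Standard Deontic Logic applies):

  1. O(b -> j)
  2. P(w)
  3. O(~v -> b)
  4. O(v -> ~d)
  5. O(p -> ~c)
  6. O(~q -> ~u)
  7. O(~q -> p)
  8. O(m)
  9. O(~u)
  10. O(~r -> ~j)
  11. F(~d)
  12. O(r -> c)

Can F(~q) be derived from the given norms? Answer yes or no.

Premise 11 is F(~d), i.e. O(d).
Premise 4, O(v -> ~d), contraposes to O(d -> ~v); with O(d) we get O(~v).
Applying K to premise 3 (O(~v -> b)) and O(~v) yields O(b).
From O(b) and premise 1, O(b -> j), we obtain O(j).
The contrapositive of premise 10 (O(~r -> ~j)) is O(j -> r), and O(j) is already established, so O(r).
Premise 12 is O(r -> c); since O(r), deontic closure gives O(c).
Premise 5, O(p -> ~c), contraposes to O(c -> ~p); with O(c) we get O(~p).
The contrapositive of premise 7 (O(~q -> p)) is O(~p -> q), and O(~p) is already established, so O(q).
Premises 2, 6, 8, 9 do not contribute to this derivation.
So O(q) holds, i.e. F(~q). The claim follows.

Yes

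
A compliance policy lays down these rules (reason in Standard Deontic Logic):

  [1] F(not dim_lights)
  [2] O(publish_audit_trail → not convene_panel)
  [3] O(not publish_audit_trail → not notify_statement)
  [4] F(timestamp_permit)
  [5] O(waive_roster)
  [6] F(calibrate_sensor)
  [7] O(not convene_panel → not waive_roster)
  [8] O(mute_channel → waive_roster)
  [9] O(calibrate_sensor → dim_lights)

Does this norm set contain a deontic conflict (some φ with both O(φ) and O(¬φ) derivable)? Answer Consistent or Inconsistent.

Consistent

Premise 9 is O(calibrate_sensor → dim_lights); even if O(dim_lights) held, inferring O(calibrate_sensor) would be affirming the consequent — invalid.
So O(calibrate_sensor) is not derivable, and the apparent clash with O(not calibrate_sensor) does not arise.
A world satisfying every obligation exists (e.g. calibrate_sensor=false, convene_panel=true, dim_lights=true, mute_channel=false, notify_statement=false, publish_audit_trail=false, timestamp_permit=false, waive_roster=true); no atom is both obligatory and forbidden, so the set is consistent.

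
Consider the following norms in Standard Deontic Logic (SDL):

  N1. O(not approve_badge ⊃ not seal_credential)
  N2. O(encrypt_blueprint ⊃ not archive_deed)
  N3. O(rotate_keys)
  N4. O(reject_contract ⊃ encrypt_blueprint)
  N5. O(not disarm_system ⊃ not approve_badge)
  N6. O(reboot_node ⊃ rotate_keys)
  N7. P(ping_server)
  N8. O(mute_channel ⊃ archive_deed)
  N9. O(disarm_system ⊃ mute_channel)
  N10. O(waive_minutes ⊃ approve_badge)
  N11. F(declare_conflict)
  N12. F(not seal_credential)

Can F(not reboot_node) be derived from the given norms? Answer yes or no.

Premise 6 is O(reboot_node ⊃ rotate_keys); even if O(rotate_keys) held, inferring O(reboot_node) would be affirming the consequent — invalid.
No other premise forces O(reboot_node). An ideal world satisfying every premise can still have not reboot_node true, so F(not reboot_node) is not derivable.

No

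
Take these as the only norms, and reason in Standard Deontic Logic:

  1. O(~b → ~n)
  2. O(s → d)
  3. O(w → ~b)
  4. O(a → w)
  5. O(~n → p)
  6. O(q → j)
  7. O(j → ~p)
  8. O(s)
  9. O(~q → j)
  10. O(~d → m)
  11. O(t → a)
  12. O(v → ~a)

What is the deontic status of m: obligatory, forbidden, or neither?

Neither

Premise 10 is O(~d → m), but O(~d) is not derivable from the premises, so it does not yield O(m).
No premise or chain of K-axiom applications forces O(m), and none forces O(~m). So m is neither obligatory nor forbidden under these norms.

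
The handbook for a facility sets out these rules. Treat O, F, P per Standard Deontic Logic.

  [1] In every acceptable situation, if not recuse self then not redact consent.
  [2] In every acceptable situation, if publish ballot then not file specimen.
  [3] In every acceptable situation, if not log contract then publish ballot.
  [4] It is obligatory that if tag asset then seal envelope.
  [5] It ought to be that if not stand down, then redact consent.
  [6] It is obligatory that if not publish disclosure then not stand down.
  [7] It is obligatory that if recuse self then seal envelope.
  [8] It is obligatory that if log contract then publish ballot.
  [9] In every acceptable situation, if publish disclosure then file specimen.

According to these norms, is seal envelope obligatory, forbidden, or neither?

Premises 3 and 8 cover both cases: O(¬log_contract → publish_ballot) and O(log_contract → publish_ballot). Since ¬log_contract ∨ log_contract is a tautology, O(publish_ballot) follows.
Applying K to premise 2 (O(publish_ballot → ¬file_specimen)) and O(publish_ballot) yields O(¬file_specimen).
Premise 9, O(publish_disclosure → file_specimen), contraposes to O(¬file_specimen → ¬publish_disclosure); with O(¬file_specimen) we get O(¬publish_disclosure).
With premise 6, O(¬publish_disclosure → ¬stand_down), the K-axiom yields O(¬stand_down).
With premise 5, O(¬stand_down → redact_consent), the K-axiom yields O(redact_consent).
Premise 1, O(¬recuse_self → ¬redact_consent), contraposes to O(redact_consent → recuse_self); with O(redact_consent) we get O(recuse_self).
From O(recuse_self) and premise 7, O(recuse_self → seal_envelope), we obtain O(seal_envelope).
Premise 4 does not contribute to this derivation.
Hence seal_envelope is obligatory.

Obligatory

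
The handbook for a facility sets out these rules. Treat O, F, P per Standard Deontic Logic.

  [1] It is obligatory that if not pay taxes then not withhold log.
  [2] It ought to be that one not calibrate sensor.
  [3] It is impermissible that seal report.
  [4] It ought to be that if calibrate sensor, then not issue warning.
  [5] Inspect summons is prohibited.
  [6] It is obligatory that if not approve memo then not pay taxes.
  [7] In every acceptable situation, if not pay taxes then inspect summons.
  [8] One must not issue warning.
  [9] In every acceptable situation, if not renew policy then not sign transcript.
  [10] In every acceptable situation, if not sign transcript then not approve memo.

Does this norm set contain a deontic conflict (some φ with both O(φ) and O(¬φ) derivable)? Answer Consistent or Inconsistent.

Consistent

Premise 4 is O(calibrate_sensor → ¬issue_warning); even if O(¬issue_warning) held, inferring O(calibrate_sensor) would be affirming the consequent — invalid.
So O(calibrate_sensor) is not derivable, and the apparent clash with O(¬calibrate_sensor) does not arise.
A world satisfying every obligation exists (e.g. approve_memo=true, calibrate_sensor=false, inspect_summons=false, issue_warning=false, pay_taxes=true, renew_policy=true, seal_report=false, sign_transcript=true, withhold_log=false); no atom is both obligatory and forbidden, so the set is consistent.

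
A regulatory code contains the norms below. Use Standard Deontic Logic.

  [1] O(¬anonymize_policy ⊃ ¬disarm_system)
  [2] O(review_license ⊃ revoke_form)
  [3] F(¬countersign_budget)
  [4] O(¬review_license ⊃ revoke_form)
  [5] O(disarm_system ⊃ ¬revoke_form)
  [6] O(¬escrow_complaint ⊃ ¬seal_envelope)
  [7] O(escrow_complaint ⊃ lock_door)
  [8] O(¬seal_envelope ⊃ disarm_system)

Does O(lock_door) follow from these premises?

Premises 2 and 4 are O(review_license ⊃ revoke_form) and O(¬review_license ⊃ revoke_form); every ideal world satisfies review_license or ¬review_license, so in either case revoke_form holds — hence O(revoke_form).
Premise 5, O(disarm_system ⊃ ¬revoke_form), contraposes to O(revoke_form ⊃ ¬disarm_system); with O(revoke_form) we get O(¬disarm_system).
Premise 8 is O(¬seal_envelope ⊃ disarm_system); contrapositively O(¬disarm_system ⊃ seal_envelope). Since O(¬disarm_system) holds, K gives O(seal_envelope).
Premise 6, O(¬escrow_complaint ⊃ ¬seal_envelope), contraposes to O(seal_envelope ⊃ escrow_complaint); with O(seal_envelope) we get O(escrow_complaint).
Premise 7 is O(escrow_complaint ⊃ lock_door); since O(escrow_complaint), deontic closure gives O(lock_door).
Premises 1, 3 do not contribute to this derivation.
So O(lock_door) follows.

Yes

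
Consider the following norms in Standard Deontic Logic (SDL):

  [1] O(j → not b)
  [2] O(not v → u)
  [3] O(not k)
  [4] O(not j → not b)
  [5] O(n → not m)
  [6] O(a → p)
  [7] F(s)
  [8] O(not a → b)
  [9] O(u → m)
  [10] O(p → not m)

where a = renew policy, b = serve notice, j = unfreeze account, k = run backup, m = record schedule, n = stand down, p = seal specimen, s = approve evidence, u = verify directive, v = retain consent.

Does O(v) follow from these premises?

Yes

By case analysis on not j: premise 4 gives O(not j → not b) and premise 1 gives O(j → not b), so O(not b) either way.
Premise 8, O(not a → b), contraposes to O(not b → a); with O(not b) we get O(a).
Applying K to premise 6 (O(a → p)) and O(a) yields O(p).
Applying K to premise 10 (O(p → not m)) and O(p) yields O(not m).
The contrapositive of premise 9 (O(u → m)) is O(not m → not u), and O(not m) is already established, so O(not u).
Premise 2 is O(not v → u); contrapositively O(not u → v). Since O(not u) holds, K gives O(v).
Premises 3, 5, 7 do not contribute to this derivation.
So O(v) follows.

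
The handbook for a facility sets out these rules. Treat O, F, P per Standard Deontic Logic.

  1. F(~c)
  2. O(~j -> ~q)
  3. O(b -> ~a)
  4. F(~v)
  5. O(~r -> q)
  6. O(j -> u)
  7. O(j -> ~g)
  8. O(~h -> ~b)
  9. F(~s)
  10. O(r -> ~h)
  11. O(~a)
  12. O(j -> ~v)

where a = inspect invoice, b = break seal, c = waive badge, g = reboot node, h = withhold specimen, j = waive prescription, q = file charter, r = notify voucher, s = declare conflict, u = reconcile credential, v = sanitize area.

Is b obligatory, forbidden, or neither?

Forbidden

Premise 4 is F(~v), i.e. O(v).
Premise 12 is O(j -> ~v); contrapositively O(v -> ~j). Since O(v) holds, K gives O(~j).
From O(~j) and premise 2, O(~j -> ~q), we obtain O(~q).
The contrapositive of premise 5 (O(~r -> q)) is O(~q -> r), and O(~q) is already established, so O(r).
Premise 10 is O(r -> ~h); since O(r), deontic closure gives O(~h).
From O(~h) and premise 8, O(~h -> ~b), we obtain O(~b).
Premises 1, 3, 6, 7, 9, 11 do not contribute to this derivation.
Thus O(~b), which is F(b): b is forbidden.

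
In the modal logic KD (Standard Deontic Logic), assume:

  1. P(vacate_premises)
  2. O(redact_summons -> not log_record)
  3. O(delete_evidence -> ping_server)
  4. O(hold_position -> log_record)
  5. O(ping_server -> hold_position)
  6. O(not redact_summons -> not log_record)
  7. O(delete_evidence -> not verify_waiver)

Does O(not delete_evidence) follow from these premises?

Yes

Premises 2 and 6 cover both cases: O(redact_summons -> not log_record) and O(not redact_summons -> not log_record). Since redact_summons ∨ not redact_summons is a tautology, O(not log_record) follows.
Premise 4 is O(hold_position -> log_record); contrapositively O(not log_record -> not hold_position). Since O(not log_record) holds, K gives O(not hold_position).
Premise 5, O(ping_server -> hold_position), contraposes to O(not hold_position -> not ping_server); with O(not hold_position) we get O(not ping_server).
The contrapositive of premise 3 (O(delete_evidence -> ping_server)) is O(not ping_server -> not delete_evidence), and O(not ping_server) is already established, so O(not delete_evidence).
Premises 1, 7 do not contribute to this derivation.
So O(not delete_evidence) follows.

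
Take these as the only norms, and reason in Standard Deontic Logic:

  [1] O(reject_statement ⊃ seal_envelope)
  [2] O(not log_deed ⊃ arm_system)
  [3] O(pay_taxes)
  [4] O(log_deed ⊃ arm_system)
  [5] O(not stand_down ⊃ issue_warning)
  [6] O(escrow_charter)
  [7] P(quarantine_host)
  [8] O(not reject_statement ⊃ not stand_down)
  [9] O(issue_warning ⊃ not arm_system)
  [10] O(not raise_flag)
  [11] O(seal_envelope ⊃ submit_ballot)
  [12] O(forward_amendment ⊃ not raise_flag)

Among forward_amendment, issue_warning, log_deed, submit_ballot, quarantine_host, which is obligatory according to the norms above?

submit_ballot

Premises 4 and 2 are O(log_deed ⊃ arm_system) and O(not log_deed ⊃ arm_system); every ideal world satisfies log_deed or not log_deed, so in either case arm_system holds — hence O(arm_system).
Premise 9 is O(issue_warning ⊃ not arm_system); contrapositively O(arm_system ⊃ not issue_warning). Since O(arm_system) holds, K gives O(not issue_warning).
Premise 5 is O(not stand_down ⊃ issue_warning); contrapositively O(not issue_warning ⊃ stand_down). Since O(not issue_warning) holds, K gives O(stand_down).
Premise 8, O(not reject_statement ⊃ not stand_down), contraposes to O(stand_down ⊃ reject_statement); with O(stand_down) we get O(reject_statement).
With premise 1, O(reject_statement ⊃ seal_envelope), the K-axiom yields O(seal_envelope).
From O(seal_envelope) and premise 11, O(seal_envelope ⊃ submit_ballot), we obtain O(submit_ballot).
So O(submit_ballot) holds — submit_ballot is obligatory. None of the other listed options is made obligatory by any chain of premises.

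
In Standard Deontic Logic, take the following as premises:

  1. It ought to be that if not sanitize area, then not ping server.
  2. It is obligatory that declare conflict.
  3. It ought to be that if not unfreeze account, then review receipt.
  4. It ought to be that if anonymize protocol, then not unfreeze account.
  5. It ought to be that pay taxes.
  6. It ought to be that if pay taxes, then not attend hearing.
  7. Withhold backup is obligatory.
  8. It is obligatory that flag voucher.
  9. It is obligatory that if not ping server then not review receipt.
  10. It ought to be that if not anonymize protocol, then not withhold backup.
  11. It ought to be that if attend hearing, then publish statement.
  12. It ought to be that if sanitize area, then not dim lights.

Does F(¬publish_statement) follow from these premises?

Premise 11 is O(attend_hearing → publish_statement), but O(attend_hearing) is not derivable from the premises, so it does not yield O(publish_statement).
No other premise forces O(publish_statement). An ideal world satisfying every premise can still have ¬publish_statement true, so F(¬publish_statement) is not derivable.

No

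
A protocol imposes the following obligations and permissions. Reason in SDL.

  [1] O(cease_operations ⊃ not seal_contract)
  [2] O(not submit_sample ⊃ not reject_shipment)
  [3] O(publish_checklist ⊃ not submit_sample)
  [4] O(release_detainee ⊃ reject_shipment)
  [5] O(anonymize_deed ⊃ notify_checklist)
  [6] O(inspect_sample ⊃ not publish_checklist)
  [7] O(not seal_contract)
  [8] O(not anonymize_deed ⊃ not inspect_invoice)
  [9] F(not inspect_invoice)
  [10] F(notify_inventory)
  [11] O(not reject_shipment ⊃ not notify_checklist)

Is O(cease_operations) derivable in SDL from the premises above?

Premise 1 is O(cease_operations ⊃ not seal_contract); even if O(not seal_contract) held, inferring O(cease_operations) would be affirming the consequent — invalid.
No other premise forces O(cease_operations). An ideal world satisfying every premise can still have cease_operations false, so O(cease_operations) is not derivable.

No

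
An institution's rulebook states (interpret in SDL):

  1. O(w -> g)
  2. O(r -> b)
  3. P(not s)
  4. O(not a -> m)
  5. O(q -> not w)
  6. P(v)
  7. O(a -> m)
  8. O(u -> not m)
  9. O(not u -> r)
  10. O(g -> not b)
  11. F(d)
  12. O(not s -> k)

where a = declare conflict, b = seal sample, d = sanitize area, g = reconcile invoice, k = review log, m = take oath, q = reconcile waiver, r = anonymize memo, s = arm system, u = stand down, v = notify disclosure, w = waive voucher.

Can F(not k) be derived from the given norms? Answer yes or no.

No

Premise 12 is O(not s -> k), but O(not s) is not derivable from the premises (the permission P(not s) asserts only not O(s), not O(not s)), so it does not yield O(k).
No other premise forces O(k). An ideal world satisfying every premise can still have not k true, so F(not k) is not derivable.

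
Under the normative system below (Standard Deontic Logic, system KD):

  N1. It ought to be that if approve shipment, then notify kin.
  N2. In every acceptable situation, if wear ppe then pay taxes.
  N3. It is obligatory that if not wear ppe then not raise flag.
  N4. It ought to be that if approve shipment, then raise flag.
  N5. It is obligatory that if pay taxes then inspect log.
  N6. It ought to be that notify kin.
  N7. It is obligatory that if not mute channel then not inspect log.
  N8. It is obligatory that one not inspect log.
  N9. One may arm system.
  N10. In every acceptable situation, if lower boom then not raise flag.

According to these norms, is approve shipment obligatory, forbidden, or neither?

Premise 8 gives O(¬inspect_log).
Premise 5 is O(pay_taxes → inspect_log); contrapositively O(¬inspect_log → ¬pay_taxes). Since O(¬inspect_log) holds, K gives O(¬pay_taxes).
Premise 2 is O(wear_ppe → pay_taxes); contrapositively O(¬pay_taxes → ¬wear_ppe). Since O(¬pay_taxes) holds, K gives O(¬wear_ppe).
Premise 3 is O(¬wear_ppe → ¬raise_flag); since O(¬wear_ppe), deontic closure gives O(¬raise_flag).
The contrapositive of premise 4 (O(approve_shipment → raise_flag)) is O(¬raise_flag → ¬approve_shipment), and O(¬raise_flag) is already established, so O(¬approve_shipment).
Premises 1, 6, 7, 9, 10 do not contribute to this derivation.
Thus O(¬approve_shipment), which is F(approve_shipment): approve_shipment is forbidden.

Forbidden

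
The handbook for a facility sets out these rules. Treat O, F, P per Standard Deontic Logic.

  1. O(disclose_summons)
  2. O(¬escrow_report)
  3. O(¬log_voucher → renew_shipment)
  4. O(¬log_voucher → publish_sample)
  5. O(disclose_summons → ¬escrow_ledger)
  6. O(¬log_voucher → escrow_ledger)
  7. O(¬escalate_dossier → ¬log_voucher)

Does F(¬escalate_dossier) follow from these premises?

Yes

From premise 1 we have O(disclose_summons).
With premise 5, O(disclose_summons → ¬escrow_ledger), the K-axiom yields O(¬escrow_ledger).
Premise 6, O(¬log_voucher → escrow_ledger), contraposes to O(¬escrow_ledger → log_voucher); with O(¬escrow_ledger) we get O(log_voucher).
Premise 7 is O(¬escalate_dossier → ¬log_voucher); contrapositively O(log_voucher → escalate_dossier). Since O(log_voucher) holds, K gives O(escalate_dossier).
Premises 2, 3, 4 do not contribute to this derivation.
So O(escalate_dossier) holds, i.e. F(¬escalate_dossier). The claim follows.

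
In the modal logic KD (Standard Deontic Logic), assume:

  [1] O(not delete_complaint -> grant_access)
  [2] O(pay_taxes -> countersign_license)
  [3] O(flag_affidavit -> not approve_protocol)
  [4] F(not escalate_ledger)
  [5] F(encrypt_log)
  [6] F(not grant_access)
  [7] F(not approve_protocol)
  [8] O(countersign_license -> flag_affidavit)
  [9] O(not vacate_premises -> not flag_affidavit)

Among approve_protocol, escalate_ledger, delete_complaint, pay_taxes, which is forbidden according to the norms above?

Premise 7 is F(not approve_protocol), i.e. O(approve_protocol).
Premise 3 is O(flag_affidavit -> not approve_protocol); contrapositively O(approve_protocol -> not flag_affidavit). Since O(approve_protocol) holds, K gives O(not flag_affidavit).
The contrapositive of premise 8 (O(countersign_license -> flag_affidavit)) is O(not flag_affidavit -> not countersign_license), and O(not flag_affidavit) is already established, so O(not countersign_license).
The contrapositive of premise 2 (O(pay_taxes -> countersign_license)) is O(not countersign_license -> not pay_taxes), and O(not countersign_license) is already established, so O(not pay_taxes).
So O(not pay_taxes) holds, i.e. pay_taxes is forbidden. None of the other listed options is forbidden under the premises.

pay_taxes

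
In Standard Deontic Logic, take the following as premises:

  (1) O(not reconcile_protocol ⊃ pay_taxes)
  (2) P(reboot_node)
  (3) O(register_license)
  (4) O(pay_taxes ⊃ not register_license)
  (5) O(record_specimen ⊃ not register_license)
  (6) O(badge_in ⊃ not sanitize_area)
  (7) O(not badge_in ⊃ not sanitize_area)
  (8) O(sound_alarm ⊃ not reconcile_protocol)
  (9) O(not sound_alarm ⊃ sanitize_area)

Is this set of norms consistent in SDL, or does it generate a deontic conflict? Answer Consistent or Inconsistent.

Premises 7 and 6 are O(not badge_in ⊃ not sanitize_area) and O(badge_in ⊃ not sanitize_area); every ideal world satisfies not badge_in or badge_in, so in either case not sanitize_area holds — hence O(not sanitize_area).
Premise 9, O(not sound_alarm ⊃ sanitize_area), contraposes to O(not sanitize_area ⊃ sound_alarm); with O(not sanitize_area) we get O(sound_alarm).
From O(sound_alarm) and premise 8, O(sound_alarm ⊃ not reconcile_protocol), we obtain O(not reconcile_protocol).
From O(not reconcile_protocol) and premise 1, O(not reconcile_protocol ⊃ pay_taxes), we obtain O(pay_taxes).
Applying K to premise 4 (O(pay_taxes ⊃ not register_license)) and O(pay_taxes) yields O(not register_license).
But premise 3 directly asserts O(register_license).
We now have both O(not register_license) and O(register_license) — register_license is simultaneously obligatory and forbidden, violating the D-axiom.

Inconsistent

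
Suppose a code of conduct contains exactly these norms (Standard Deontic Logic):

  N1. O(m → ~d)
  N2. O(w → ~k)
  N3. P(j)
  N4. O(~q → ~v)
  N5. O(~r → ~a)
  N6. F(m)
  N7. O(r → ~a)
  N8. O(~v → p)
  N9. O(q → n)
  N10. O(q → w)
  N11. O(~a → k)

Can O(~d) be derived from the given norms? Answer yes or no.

No

Premise 1 is O(m → ~d), but O(m) is not derivable from the premises, so it does not yield O(~d).
No other premise forces O(~d). An ideal world satisfying every premise can still have ~d false, so O(~d) is not derivable.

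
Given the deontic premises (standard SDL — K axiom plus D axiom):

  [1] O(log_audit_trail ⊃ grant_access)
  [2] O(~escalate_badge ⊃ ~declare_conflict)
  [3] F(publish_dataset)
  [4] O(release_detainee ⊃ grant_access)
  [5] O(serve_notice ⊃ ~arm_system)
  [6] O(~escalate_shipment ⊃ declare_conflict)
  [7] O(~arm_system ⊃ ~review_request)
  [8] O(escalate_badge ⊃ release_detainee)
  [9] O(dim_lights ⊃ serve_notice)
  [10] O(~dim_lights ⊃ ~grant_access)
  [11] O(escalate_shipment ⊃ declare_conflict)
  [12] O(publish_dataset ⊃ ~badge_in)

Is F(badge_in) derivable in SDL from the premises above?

No

Premise 12 is O(publish_dataset ⊃ ~badge_in), but O(publish_dataset) is not derivable from the premises, so it does not yield O(~badge_in).
No other premise forces O(~badge_in). An ideal world satisfying every premise can still have badge_in true, so F(badge_in) is not derivable.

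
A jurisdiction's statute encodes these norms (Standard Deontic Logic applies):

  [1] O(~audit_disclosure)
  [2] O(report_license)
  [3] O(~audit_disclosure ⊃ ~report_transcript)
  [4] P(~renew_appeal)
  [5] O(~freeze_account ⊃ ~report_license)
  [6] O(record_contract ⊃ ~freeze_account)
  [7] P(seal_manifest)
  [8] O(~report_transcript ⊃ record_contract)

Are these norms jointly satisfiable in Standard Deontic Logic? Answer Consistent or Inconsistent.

Inconsistent

Premise 2 states O(report_license) outright.
Premise 5 is O(~freeze_account ⊃ ~report_license); contrapositively O(report_license ⊃ freeze_account). Since O(report_license) holds, K gives O(freeze_account).
The contrapositive of premise 6 (O(record_contract ⊃ ~freeze_account)) is O(freeze_account ⊃ ~record_contract), and O(freeze_account) is already established, so O(~record_contract).
Premise 8 is O(~report_transcript ⊃ record_contract); contrapositively O(~record_contract ⊃ report_transcript). Since O(~record_contract) holds, K gives O(report_transcript).
Premise 3, O(~audit_disclosure ⊃ ~report_transcript), contraposes to O(report_transcript ⊃ audit_disclosure); with O(report_transcript) we get O(audit_disclosure).
However, premise 1 gives O(~audit_disclosure).
We now have both O(audit_disclosure) and O(~audit_disclosure) — audit_disclosure is simultaneously obligatory and forbidden, violating the D-axiom.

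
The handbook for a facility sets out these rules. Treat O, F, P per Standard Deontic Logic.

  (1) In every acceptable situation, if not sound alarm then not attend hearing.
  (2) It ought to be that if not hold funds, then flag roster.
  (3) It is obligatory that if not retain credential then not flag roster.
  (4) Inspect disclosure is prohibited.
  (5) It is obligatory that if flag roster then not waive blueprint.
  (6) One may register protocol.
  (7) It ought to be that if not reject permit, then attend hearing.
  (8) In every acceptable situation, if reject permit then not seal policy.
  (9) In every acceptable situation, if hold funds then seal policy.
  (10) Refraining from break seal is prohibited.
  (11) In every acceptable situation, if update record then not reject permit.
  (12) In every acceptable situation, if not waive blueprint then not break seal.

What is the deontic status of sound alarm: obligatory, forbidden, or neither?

Premise 10 is F(¬break_seal), i.e. O(break_seal).
The contrapositive of premise 12 (O(¬waive_blueprint → ¬break_seal)) is O(break_seal → waive_blueprint), and O(break_seal) is already established, so O(waive_blueprint).
Premise 5 is O(flag_roster → ¬waive_blueprint); contrapositively O(waive_blueprint → ¬flag_roster). Since O(waive_blueprint) holds, K gives O(¬flag_roster).
Premise 2, O(¬hold_funds → flag_roster), contraposes to O(¬flag_roster → hold_funds); with O(¬flag_roster) we get O(hold_funds).
With premise 9, O(hold_funds → seal_policy), the K-axiom yields O(seal_policy).
The contrapositive of premise 8 (O(reject_permit → ¬seal_policy)) is O(seal_policy → ¬reject_permit), and O(seal_policy) is already established, so O(¬reject_permit).
From O(¬reject_permit) and premise 7, O(¬reject_permit → attend_hearing), we obtain O(attend_hearing).
Premise 1, O(¬sound_alarm → ¬attend_hearing), contraposes to O(attend_hearing → sound_alarm); with O(attend_hearing) we get O(sound_alarm).
Premises 3, 4, 6, 11 do not contribute to this derivation.
Hence sound_alarm is obligatory.

Obligatory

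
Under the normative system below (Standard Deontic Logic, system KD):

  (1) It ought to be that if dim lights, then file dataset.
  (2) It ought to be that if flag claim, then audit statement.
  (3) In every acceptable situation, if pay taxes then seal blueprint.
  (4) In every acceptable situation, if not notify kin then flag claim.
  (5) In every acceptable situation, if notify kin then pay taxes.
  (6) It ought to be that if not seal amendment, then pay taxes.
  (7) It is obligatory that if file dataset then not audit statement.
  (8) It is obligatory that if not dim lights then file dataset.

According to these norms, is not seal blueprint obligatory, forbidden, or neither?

By case analysis on dim_lights: premise 1 gives O(dim_lights → file_dataset) and premise 8 gives O(¬dim_lights → file_dataset), so O(file_dataset) either way.
From O(file_dataset) and premise 7, O(file_dataset → ¬audit_statement), we obtain O(¬audit_statement).
Premise 2, O(flag_claim → audit_statement), contraposes to O(¬audit_statement → ¬flag_claim); with O(¬audit_statement) we get O(¬flag_claim).
Premise 4, O(¬notify_kin → flag_claim), contraposes to O(¬flag_claim → notify_kin); with O(¬flag_claim) we get O(notify_kin).
Premise 5 is O(notify_kin → pay_taxes); since O(notify_kin), deontic closure gives O(pay_taxes).
From O(pay_taxes) and premise 3, O(pay_taxes → seal_blueprint), we obtain O(seal_blueprint).
Premise 6 does not contribute to this derivation.
Thus O(seal_blueprint), which is F(¬seal_blueprint): ¬seal_blueprint is forbidden.

Forbidden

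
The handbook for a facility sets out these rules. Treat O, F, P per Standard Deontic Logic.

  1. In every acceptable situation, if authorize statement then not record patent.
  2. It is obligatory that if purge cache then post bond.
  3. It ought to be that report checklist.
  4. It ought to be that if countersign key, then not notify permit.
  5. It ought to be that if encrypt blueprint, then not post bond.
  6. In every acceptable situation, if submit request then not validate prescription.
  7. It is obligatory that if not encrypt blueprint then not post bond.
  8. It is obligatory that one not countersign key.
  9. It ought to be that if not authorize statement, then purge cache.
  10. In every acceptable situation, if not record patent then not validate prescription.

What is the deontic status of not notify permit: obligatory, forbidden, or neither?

Premise 4 is O(countersign_key → ¬notify_permit), but O(countersign_key) is not derivable from the premises, so it does not yield O(¬notify_permit).
No premise or chain of K-axiom applications forces O(¬notify_permit), and none forces O(notify_permit). So ¬notify_permit is neither obligatory nor forbidden under these norms.

Neither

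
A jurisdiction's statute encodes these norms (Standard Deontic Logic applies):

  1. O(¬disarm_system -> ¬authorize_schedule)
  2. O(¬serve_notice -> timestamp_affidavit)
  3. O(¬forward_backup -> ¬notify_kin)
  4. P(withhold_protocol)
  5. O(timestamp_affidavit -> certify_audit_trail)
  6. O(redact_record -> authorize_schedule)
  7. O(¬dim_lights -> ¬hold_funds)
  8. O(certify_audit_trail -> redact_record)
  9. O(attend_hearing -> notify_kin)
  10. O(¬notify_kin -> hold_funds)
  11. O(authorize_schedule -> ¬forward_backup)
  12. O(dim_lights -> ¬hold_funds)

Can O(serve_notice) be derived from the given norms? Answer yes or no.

Yes

By case analysis on ¬dim_lights: premise 7 gives O(¬dim_lights -> ¬hold_funds) and premise 12 gives O(dim_lights -> ¬hold_funds), so O(¬hold_funds) either way.
Premise 10 is O(¬notify_kin -> hold_funds); contrapositively O(¬hold_funds -> notify_kin). Since O(¬hold_funds) holds, K gives O(notify_kin).
Premise 3, O(¬forward_backup -> ¬notify_kin), contraposes to O(notify_kin -> forward_backup); with O(notify_kin) we get O(forward_backup).
The contrapositive of premise 11 (O(authorize_schedule -> ¬forward_backup)) is O(forward_backup -> ¬authorize_schedule), and O(forward_backup) is already established, so O(¬authorize_schedule).
Premise 6, O(redact_record -> authorize_schedule), contraposes to O(¬authorize_schedule -> ¬redact_record); with O(¬authorize_schedule) we get O(¬redact_record).
Premise 8, O(certify_audit_trail -> redact_record), contraposes to O(¬redact_record -> ¬certify_audit_trail); with O(¬redact_record) we get O(¬certify_audit_trail).
Premise 5 is O(timestamp_affidavit -> certify_audit_trail); contrapositively O(¬certify_audit_trail -> ¬timestamp_affidavit). Since O(¬certify_audit_trail) holds, K gives O(¬timestamp_affidavit).
Premise 2, O(¬serve_notice -> timestamp_affidavit), contraposes to O(¬timestamp_affidavit -> serve_notice); with O(¬timestamp_affidavit) we get O(serve_notice).
Premises 1, 4, 9 do not contribute to this derivation.
So O(serve_notice) follows.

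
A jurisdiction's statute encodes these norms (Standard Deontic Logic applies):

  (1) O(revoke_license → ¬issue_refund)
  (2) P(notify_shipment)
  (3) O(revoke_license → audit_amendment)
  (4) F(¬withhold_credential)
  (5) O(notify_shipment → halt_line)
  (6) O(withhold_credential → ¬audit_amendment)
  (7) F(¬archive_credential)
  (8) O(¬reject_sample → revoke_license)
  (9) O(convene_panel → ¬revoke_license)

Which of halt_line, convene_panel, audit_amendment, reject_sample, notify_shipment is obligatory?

reject_sample

F(¬withhold_credential) at premise 4 means O(withhold_credential).
With premise 6, O(withhold_credential → ¬audit_amendment), the K-axiom yields O(¬audit_amendment).
Premise 3 is O(revoke_license → audit_amendment); contrapositively O(¬audit_amendment → ¬revoke_license). Since O(¬audit_amendment) holds, K gives O(¬revoke_license).
Premise 8, O(¬reject_sample → revoke_license), contraposes to O(¬revoke_license → reject_sample); with O(¬revoke_license) we get O(reject_sample).
So O(reject_sample) holds — reject_sample is obligatory. None of the other listed options is made obligatory by any chain of premises.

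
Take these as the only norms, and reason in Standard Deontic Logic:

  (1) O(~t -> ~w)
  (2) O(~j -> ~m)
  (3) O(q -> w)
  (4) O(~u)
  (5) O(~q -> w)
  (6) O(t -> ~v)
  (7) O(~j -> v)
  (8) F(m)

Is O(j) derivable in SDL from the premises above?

Yes

Premises 5 and 3 cover both cases: O(~q -> w) and O(q -> w). Since ~q ∨ q is a tautology, O(w) follows.
Premise 1, O(~t -> ~w), contraposes to O(w -> t); with O(w) we get O(t).
Applying K to premise 6 (O(t -> ~v)) and O(t) yields O(~v).
Premise 7 is O(~j -> v); contrapositively O(~v -> j). Since O(~v) holds, K gives O(j).
Premises 2, 4, 8 do not contribute to this derivation.
So O(j) follows.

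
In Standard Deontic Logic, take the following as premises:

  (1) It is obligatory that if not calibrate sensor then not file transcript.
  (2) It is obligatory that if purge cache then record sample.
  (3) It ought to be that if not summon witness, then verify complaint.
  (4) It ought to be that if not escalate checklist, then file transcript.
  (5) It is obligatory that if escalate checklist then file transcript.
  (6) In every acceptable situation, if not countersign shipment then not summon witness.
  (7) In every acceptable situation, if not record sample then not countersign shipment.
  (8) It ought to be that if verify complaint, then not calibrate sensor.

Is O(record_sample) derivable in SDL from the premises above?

Premises 4 and 5 are O(¬escalate_checklist → file_transcript) and O(escalate_checklist → file_transcript); every ideal world satisfies ¬escalate_checklist or escalate_checklist, so in either case file_transcript holds — hence O(file_transcript).
Premise 1, O(¬calibrate_sensor → ¬file_transcript), contraposes to O(file_transcript → calibrate_sensor); with O(file_transcript) we get O(calibrate_sensor).
The contrapositive of premise 8 (O(verify_complaint → ¬calibrate_sensor)) is O(calibrate_sensor → ¬verify_complaint), and O(calibrate_sensor) is already established, so O(¬verify_complaint).
Premise 3, O(¬summon_witness → verify_complaint), contraposes to O(¬verify_complaint → summon_witness); with O(¬verify_complaint) we get O(summon_witness).
Premise 6, O(¬countersign_shipment → ¬summon_witness), contraposes to O(summon_witness → countersign_shipment); with O(summon_witness) we get O(countersign_shipment).
Premise 7 is O(¬record_sample → ¬countersign_shipment); contrapositively O(countersign_shipment → record_sample). Since O(countersign_shipment) holds, K gives O(record_sample).
Premise 2 does not contribute to this derivation.
So O(record_sample) follows.

Yes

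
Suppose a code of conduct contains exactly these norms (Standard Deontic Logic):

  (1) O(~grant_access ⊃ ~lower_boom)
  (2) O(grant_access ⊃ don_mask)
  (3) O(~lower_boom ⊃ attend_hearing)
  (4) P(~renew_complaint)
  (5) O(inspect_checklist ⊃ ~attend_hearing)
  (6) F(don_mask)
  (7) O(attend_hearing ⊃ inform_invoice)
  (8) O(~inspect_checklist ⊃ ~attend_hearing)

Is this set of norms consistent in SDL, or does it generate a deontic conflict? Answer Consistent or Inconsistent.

Inconsistent

By case analysis on inspect_checklist: premise 5 gives O(inspect_checklist ⊃ ~attend_hearing) and premise 8 gives O(~inspect_checklist ⊃ ~attend_hearing), so O(~attend_hearing) either way.
Premise 3, O(~lower_boom ⊃ attend_hearing), contraposes to O(~attend_hearing ⊃ lower_boom); with O(~attend_hearing) we get O(lower_boom).
The contrapositive of premise 1 (O(~grant_access ⊃ ~lower_boom)) is O(lower_boom ⊃ grant_access), and O(lower_boom) is already established, so O(grant_access).
Applying K to premise 2 (O(grant_access ⊃ don_mask)) and O(grant_access) yields O(don_mask).
Yet premise 6 is F(don_mask), i.e. O(~don_mask).
We now have both O(don_mask) and O(~don_mask) — don_mask is simultaneously obligatory and forbidden, violating the D-axiom.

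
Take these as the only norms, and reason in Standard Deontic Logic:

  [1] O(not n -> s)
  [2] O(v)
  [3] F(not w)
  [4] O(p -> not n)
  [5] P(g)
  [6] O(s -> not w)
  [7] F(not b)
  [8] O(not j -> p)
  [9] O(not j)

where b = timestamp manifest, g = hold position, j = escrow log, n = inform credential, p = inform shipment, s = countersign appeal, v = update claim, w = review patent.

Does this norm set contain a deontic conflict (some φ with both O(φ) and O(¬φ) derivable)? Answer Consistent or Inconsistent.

F(not w) at premise 3 means O(w).
The contrapositive of premise 6 (O(s -> not w)) is O(w -> not s), and O(w) is already established, so O(not s).
The contrapositive of premise 1 (O(not n -> s)) is O(not s -> n), and O(not s) is already established, so O(n).
Premise 4, O(p -> not n), contraposes to O(n -> not p); with O(n) we get O(not p).
The contrapositive of premise 8 (O(not j -> p)) is O(not p -> j), and O(not p) is already established, so O(j).
Yet premise 9 states O(not j).
We now have both O(j) and O(not j) — j is simultaneously obligatory and forbidden, violating the D-axiom.

Inconsistent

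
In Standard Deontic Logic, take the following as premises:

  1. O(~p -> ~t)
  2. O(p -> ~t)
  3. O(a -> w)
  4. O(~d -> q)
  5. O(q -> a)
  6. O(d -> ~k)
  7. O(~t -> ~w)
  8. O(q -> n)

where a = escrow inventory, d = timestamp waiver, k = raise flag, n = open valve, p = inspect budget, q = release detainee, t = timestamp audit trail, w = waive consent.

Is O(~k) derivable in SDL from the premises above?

Premises 1 and 2 are O(~p -> ~t) and O(p -> ~t); every ideal world satisfies ~p or p, so in either case ~t holds — hence O(~t).
With premise 7, O(~t -> ~w), the K-axiom yields O(~w).
The contrapositive of premise 3 (O(a -> w)) is O(~w -> ~a), and O(~w) is already established, so O(~a).
Premise 5 is O(q -> a); contrapositively O(~a -> ~q). Since O(~a) holds, K gives O(~q).
Premise 4, O(~d -> q), contraposes to O(~q -> d); with O(~q) we get O(d).
Premise 6 is O(d -> ~k); since O(d), deontic closure gives O(~k).
Premise 8 does not contribute to this derivation.
So O(~k) follows.

Yes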